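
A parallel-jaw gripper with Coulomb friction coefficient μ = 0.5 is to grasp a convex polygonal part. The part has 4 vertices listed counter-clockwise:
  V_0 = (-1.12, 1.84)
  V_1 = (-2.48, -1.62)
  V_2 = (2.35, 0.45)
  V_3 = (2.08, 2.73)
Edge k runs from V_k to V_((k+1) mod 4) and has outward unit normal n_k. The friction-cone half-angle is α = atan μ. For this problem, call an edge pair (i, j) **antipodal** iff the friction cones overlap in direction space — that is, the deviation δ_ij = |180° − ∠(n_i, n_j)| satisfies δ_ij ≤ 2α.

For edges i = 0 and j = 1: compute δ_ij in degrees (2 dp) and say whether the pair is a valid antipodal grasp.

δ = 45.34°, valid

α = atan 0.5 = 26.57°;  2α = 53.13°
edge 0: e_0 = (-1.36, -3.46);  n_0 = (-0.9307, +0.3658)
edge 1: e_1 = (+4.83, +2.07);  n_1 = (+0.3939, -0.9191)
∠(n_0, n_1) = 134.66°
δ = |180° − 134.66°| = 45.34°
45.34° ≤ 2α = 53.13°  →  valid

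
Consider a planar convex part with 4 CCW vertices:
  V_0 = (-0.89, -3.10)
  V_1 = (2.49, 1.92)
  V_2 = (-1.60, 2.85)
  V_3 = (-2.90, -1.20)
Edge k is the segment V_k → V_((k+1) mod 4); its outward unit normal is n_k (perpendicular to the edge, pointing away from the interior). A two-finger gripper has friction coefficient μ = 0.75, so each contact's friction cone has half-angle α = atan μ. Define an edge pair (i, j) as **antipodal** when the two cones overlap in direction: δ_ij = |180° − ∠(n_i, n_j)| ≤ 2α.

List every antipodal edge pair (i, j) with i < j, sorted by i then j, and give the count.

α = atan 0.75 = 36.87°;  2α = 73.74°
n_0 = (+0.8295, -0.5585)
n_1 = (+0.2217, +0.9751)
n_2 = (-0.9522, +0.3056)
n_3 = (-0.6869, -0.7267)
  (0,1): δ = 68.86°  ✓
  (0,2): δ = 16.16°  ✓
  (0,3): δ = 80.56°  ·
  (1,2): δ = 94.99°  ·
  (1,3): δ = 30.58°  ✓
  (2,3): δ = 115.59°  ·
antipodal pairs: 3

count = 3; pairs: (0,1), (0,2), (1,3)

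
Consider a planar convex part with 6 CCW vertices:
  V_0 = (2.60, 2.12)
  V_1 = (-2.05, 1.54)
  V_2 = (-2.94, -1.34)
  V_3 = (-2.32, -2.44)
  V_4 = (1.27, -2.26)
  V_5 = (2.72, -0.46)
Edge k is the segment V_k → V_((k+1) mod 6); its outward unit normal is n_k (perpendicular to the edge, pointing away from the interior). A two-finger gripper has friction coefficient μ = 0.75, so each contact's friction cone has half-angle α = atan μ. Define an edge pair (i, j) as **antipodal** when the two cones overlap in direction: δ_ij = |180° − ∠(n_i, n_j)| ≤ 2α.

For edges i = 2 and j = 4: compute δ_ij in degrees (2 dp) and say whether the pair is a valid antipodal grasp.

α = atan 0.75 = 36.87°;  2α = 73.74°
edge 2: e_2 = (+0.62, -1.10);  n_2 = (-0.8712, -0.4910)
edge 4: e_4 = (+1.45, +1.80);  n_4 = (+0.7788, -0.6273)
∠(n_2, n_4) = 111.74°
δ = |180° − 111.74°| = 68.26°
68.26° ≤ 2α = 73.74°  →  valid

δ = 68.26°, valid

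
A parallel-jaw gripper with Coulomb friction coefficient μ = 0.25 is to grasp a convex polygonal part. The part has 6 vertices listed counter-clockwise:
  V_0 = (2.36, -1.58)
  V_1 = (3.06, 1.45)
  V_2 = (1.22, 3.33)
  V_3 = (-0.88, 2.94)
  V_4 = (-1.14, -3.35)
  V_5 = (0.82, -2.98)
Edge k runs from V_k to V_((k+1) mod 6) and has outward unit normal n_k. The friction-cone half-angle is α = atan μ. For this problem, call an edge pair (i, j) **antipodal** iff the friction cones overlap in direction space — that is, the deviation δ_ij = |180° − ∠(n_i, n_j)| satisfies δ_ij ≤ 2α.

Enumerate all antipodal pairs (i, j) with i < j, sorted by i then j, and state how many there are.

α = atan 0.25 = 14.04°;  2α = 28.07°
n_0 = (+0.9743, -0.2251)
n_1 = (+0.7147, +0.6995)
n_2 = (-0.1826, +0.9832)
n_3 = (-0.9991, +0.0413)
n_4 = (+0.1855, -0.9826)
n_5 = (+0.6727, -0.7399)
  (0,1): δ = 122.61°  ·
  (0,2): δ = 66.47°  ·
  (0,3): δ = 10.64°  ✓
  (0,4): δ = 113.70°  ·
  (0,5): δ = 145.28°  ·
  (1,2): δ = 123.86°  ·
  (1,3): δ = 46.75°  ·
  (1,4): δ = 56.31°  ·
  (1,5): δ = 87.89°  ·
  (2,3): δ = 102.89°  ·
  (2,4): δ = 0.17°  ✓
  (2,5): δ = 31.75°  ·
  (3,4): δ = 76.94°  ·
  (3,5): δ = 45.36°  ·
  (4,5): δ = 148.42°  ·
antipodal pairs: 2

count = 2; pairs: (0,3), (2,4)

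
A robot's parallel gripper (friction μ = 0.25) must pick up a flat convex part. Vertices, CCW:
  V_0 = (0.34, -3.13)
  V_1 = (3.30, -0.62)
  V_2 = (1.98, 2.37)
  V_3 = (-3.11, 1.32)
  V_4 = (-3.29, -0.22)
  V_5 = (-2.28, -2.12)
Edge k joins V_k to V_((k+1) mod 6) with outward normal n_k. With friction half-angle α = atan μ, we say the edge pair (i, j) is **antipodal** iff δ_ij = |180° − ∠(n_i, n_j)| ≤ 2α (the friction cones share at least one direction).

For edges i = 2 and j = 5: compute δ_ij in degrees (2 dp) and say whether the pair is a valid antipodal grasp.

α = atan 0.25 = 14.04°;  2α = 28.07°
edge 2: e_2 = (-5.09, -1.05);  n_2 = (-0.2020, +0.9794)
edge 5: e_5 = (+2.62, -1.01);  n_5 = (-0.3597, -0.9331)
∠(n_2, n_5) = 147.26°
δ = |180° − 147.26°| = 32.74°
32.74° > 2α = 28.07°  →  invalid

δ = 32.74°, invalid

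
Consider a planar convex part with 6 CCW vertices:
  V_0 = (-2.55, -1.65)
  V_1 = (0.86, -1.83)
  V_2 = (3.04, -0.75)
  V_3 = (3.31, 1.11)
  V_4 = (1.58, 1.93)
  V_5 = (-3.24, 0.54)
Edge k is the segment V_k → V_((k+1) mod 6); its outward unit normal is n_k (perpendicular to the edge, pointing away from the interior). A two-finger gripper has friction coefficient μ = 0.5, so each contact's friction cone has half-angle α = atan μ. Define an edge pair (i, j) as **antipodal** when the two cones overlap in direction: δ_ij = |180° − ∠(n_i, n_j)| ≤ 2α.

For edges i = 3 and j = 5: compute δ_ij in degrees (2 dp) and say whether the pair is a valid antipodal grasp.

δ = 47.15°, valid

α = atan 0.5 = 26.57°;  2α = 53.13°
edge 3: e_3 = (-1.73, +0.82);  n_3 = (+0.4283, +0.9036)
edge 5: e_5 = (+0.69, -2.19);  n_5 = (-0.9538, -0.3005)
∠(n_3, n_5) = 132.85°
δ = |180° − 132.85°| = 47.15°
47.15° ≤ 2α = 53.13°  →  valid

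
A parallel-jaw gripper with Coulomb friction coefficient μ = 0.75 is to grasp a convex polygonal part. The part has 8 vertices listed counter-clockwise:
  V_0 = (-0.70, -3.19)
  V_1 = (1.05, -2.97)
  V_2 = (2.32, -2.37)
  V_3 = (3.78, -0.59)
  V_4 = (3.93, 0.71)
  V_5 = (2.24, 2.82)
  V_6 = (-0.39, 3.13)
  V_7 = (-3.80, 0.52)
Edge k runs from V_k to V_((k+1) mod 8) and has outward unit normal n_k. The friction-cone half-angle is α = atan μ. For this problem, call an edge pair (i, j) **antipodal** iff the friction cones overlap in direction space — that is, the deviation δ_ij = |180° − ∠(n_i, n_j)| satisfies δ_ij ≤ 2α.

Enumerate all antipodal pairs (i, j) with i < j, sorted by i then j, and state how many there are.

α = atan 0.75 = 36.87°;  2α = 73.74°
n_0 = (+0.1247, -0.9922)
n_1 = (+0.4272, -0.9042)
n_2 = (+0.7732, -0.6342)
n_3 = (+0.9934, -0.1146)
n_4 = (+0.7805, +0.6251)
n_5 = (+0.1171, +0.9931)
n_6 = (-0.6078, +0.7941)
n_7 = (-0.7674, -0.6412)
  (0,1): δ = 161.88°  ·
  (0,2): δ = 136.52°  ·
  (0,3): δ = 103.75°  ·
  (0,4): δ = 58.47°  ✓
  (0,5): δ = 13.89°  ✓
  (0,6): δ = 30.26°  ✓
  (0,7): δ = 122.72°  ·
  (1,2): δ = 154.65°  ·
  (1,3): δ = 121.87°  ·
  (1,4): δ = 76.60°  ·
  (1,5): δ = 32.01°  ✓
  (1,6): δ = 12.14°  ✓
  (1,7): δ = 104.59°  ·
  (2,3): δ = 147.22°  ·
  (2,4): δ = 101.95°  ·
  (2,5): δ = 57.36°  ✓
  (2,6): δ = 13.21°  ✓
  (2,7): δ = 79.24°  ·
  (3,4): δ = 134.73°  ·
  (3,5): δ = 90.14°  ·
  (3,6): δ = 45.99°  ✓
  (3,7): δ = 46.46°  ✓
  (4,5): δ = 135.42°  ·
  (4,6): δ = 91.26°  ·
  (4,7): δ = 1.19°  ✓
  (5,6): δ = 135.85°  ·
  (5,7): δ = 43.40°  ✓
  (6,7): δ = 87.55°  ·
antipodal pairs: 11

count = 11; pairs: (0,4), (0,5), (0,6), (1,5), (1,6), (2,5), (2,6), (3,6), (3,7), (4,7), (5,7)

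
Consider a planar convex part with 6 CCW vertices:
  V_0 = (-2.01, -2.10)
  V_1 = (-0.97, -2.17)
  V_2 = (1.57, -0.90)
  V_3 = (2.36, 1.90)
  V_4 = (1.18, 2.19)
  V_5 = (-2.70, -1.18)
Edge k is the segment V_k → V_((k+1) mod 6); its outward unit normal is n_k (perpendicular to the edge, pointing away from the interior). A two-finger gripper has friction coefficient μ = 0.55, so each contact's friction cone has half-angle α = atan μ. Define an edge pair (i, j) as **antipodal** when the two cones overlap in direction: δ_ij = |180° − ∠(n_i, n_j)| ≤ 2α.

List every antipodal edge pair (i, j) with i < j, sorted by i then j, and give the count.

α = atan 0.55 = 28.81°;  2α = 57.62°
n_0 = (-0.0672, -0.9977)
n_1 = (+0.4472, -0.8944)
n_2 = (+0.9624, -0.2715)
n_3 = (+0.2387, +0.9711)
n_4 = (-0.6557, +0.7550)
n_5 = (-0.8000, -0.6000)
  (0,1): δ = 149.58°  ·
  (0,2): δ = 101.91°  ·
  (0,3): δ = 9.96°  ✓
  (0,4): δ = 44.83°  ✓
  (0,5): δ = 130.72°  ·
  (1,2): δ = 132.32°  ·
  (1,3): δ = 40.37°  ✓
  (1,4): δ = 14.41°  ✓
  (1,5): δ = 100.30°  ·
  (2,3): δ = 88.05°  ·
  (2,4): δ = 33.27°  ✓
  (2,5): δ = 52.63°  ✓
  (3,4): δ = 125.22°  ·
  (3,5): δ = 39.32°  ✓
  (4,5): δ = 94.11°  ·
antipodal pairs: 7

count = 7; pairs: (0,3), (0,4), (1,3), (1,4), (2,4), (2,5), (3,5)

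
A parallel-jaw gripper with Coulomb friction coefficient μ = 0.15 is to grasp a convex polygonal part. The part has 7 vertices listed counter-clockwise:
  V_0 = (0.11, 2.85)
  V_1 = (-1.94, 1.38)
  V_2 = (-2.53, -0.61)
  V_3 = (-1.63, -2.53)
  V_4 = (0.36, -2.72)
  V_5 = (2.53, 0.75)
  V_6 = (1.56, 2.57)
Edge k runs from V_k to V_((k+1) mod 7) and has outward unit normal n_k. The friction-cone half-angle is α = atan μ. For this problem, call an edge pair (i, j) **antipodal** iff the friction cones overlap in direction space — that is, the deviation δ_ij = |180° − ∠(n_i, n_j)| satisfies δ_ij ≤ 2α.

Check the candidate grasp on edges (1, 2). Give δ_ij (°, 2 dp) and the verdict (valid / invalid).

α = atan 0.15 = 8.53°;  2α = 17.06°
edge 1: e_1 = (-0.59, -1.99);  n_1 = (-0.9587, +0.2843)
edge 2: e_2 = (+0.90, -1.92);  n_2 = (-0.9055, -0.4244)
∠(n_1, n_2) = 41.63°
δ = |180° − 41.63°| = 138.37°
138.37° > 2α = 17.06°  →  invalid

δ = 138.37°, invalid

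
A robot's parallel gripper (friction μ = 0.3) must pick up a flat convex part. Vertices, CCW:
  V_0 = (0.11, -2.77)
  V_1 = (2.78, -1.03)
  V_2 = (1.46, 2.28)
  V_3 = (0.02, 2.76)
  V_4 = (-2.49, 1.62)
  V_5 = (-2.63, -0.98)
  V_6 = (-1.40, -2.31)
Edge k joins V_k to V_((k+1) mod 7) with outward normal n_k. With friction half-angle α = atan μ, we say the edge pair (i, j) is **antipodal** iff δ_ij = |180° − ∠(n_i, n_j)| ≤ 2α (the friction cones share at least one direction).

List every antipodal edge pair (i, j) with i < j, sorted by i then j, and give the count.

α = atan 0.3 = 16.70°;  2α = 33.40°
n_0 = (+0.5460, -0.8378)
n_1 = (+0.9289, +0.3704)
n_2 = (+0.3162, +0.9487)
n_3 = (-0.4135, +0.9105)
n_4 = (-0.9986, +0.0538)
n_5 = (-0.7342, -0.6790)
n_6 = (-0.2914, -0.9566)
  (0,1): δ = 101.35°  ·
  (0,2): δ = 51.53°  ·
  (0,3): δ = 8.66°  ✓
  (0,4): δ = 53.83°  ·
  (0,5): δ = 99.67°  ·
  (0,6): δ = 129.97°  ·
  (1,2): δ = 130.18°  ·
  (1,3): δ = 87.31°  ·
  (1,4): δ = 24.82°  ✓
  (1,5): δ = 21.02°  ✓
  (1,6): δ = 51.32°  ·
  (2,3): δ = 137.14°  ·
  (2,4): δ = 74.65°  ·
  (2,5): δ = 28.80°  ✓
  (2,6): δ = 1.49°  ✓
  (3,4): δ = 117.51°  ·
  (3,5): δ = 71.66°  ·
  (3,6): δ = 41.37°  ·
  (4,5): δ = 134.15°  ·
  (4,6): δ = 103.86°  ·
  (5,6): δ = 149.71°  ·
antipodal pairs: 5

count = 5; pairs: (0,3), (1,4), (1,5), (2,5), (2,6)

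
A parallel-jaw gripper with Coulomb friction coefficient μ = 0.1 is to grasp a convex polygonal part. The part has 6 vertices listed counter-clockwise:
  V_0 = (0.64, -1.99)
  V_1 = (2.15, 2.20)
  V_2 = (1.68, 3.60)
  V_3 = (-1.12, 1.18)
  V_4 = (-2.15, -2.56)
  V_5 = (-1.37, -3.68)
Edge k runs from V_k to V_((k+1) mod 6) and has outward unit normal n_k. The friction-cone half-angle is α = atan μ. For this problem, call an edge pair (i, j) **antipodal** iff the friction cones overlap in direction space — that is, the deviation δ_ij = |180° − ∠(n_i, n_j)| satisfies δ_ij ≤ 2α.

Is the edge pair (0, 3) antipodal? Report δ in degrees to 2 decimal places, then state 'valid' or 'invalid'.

δ = 4.42°, valid

α = atan 0.1 = 5.71°;  2α = 11.42°
edge 0: e_0 = (+1.51, +4.19);  n_0 = (+0.9408, -0.3390)
edge 3: e_3 = (-1.03, -3.74);  n_3 = (-0.9641, +0.2655)
∠(n_0, n_3) = 175.58°
δ = |180° − 175.58°| = 4.42°
4.42° ≤ 2α = 11.42°  →  valid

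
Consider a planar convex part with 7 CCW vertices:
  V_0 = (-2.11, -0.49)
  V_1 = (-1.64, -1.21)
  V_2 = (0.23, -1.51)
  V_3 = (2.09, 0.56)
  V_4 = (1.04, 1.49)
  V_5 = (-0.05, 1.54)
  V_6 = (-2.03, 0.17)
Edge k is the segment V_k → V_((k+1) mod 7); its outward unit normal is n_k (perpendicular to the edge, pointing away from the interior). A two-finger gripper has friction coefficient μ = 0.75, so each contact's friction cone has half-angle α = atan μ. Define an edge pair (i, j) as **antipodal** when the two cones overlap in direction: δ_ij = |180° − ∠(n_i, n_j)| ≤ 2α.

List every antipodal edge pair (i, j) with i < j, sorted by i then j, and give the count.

count = 9; pairs: (0,3), (0,4), (1,3), (1,4), (1,5), (2,4), (2,5), (2,6), (3,6)

α = atan 0.75 = 36.87°;  2α = 73.74°
n_0 = (-0.8374, -0.5466)
n_1 = (-0.1584, -0.9874)
n_2 = (+0.7438, -0.6684)
n_3 = (+0.6630, +0.7486)
n_4 = (+0.0458, +0.9989)
n_5 = (-0.5690, +0.8223)
n_6 = (-0.9927, +0.1203)
  (0,1): δ = 132.25°  ·
  (0,2): δ = 75.08°  ·
  (0,3): δ = 15.33°  ✓
  (0,4): δ = 54.24°  ✓
  (0,5): δ = 91.54°  ·
  (0,6): δ = 139.95°  ·
  (1,2): δ = 122.83°  ·
  (1,3): δ = 32.42°  ✓
  (1,4): δ = 6.49°  ✓
  (1,5): δ = 43.79°  ✓
  (1,6): δ = 92.20°  ·
  (2,3): δ = 89.59°  ·
  (2,4): δ = 50.69°  ✓
  (2,5): δ = 13.38°  ✓
  (2,6): δ = 35.03°  ✓
  (3,4): δ = 141.09°  ·
  (3,5): δ = 103.79°  ·
  (3,6): δ = 55.38°  ✓
  (4,5): δ = 142.69°  ·
  (4,6): δ = 94.28°  ·
  (5,6): δ = 131.59°  ·
antipodal pairs: 9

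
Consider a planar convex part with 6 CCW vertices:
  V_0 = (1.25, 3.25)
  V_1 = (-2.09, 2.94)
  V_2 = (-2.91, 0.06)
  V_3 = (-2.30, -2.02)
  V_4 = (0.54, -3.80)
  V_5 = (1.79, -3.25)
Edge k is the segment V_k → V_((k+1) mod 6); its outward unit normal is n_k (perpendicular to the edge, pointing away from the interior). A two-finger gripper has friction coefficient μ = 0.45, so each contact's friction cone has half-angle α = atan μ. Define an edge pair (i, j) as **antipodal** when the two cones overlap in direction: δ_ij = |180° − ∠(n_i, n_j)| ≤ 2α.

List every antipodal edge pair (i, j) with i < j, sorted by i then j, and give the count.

count = 4; pairs: (0,3), (0,4), (1,5), (2,5)

α = atan 0.45 = 24.23°;  2α = 48.46°
n_0 = (-0.0924, +0.9957)
n_1 = (-0.9618, +0.2738)
n_2 = (-0.9596, -0.2814)
n_3 = (-0.5311, -0.8473)
n_4 = (+0.4027, -0.9153)
n_5 = (+0.9966, +0.0828)
  (0,1): δ = 111.20°  ·
  (0,2): δ = 78.96°  ·
  (0,3): δ = 37.38°  ✓
  (0,4): δ = 18.45°  ✓
  (0,5): δ = 89.45°  ·
  (1,2): δ = 147.76°  ·
  (1,3): δ = 106.19°  ·
  (1,4): δ = 50.36°  ·
  (1,5): δ = 20.64°  ✓
  (2,3): δ = 138.42°  ·
  (2,4): δ = 82.60°  ·
  (2,5): δ = 11.60°  ✓
  (3,4): δ = 124.17°  ·
  (3,5): δ = 53.17°  ·
  (4,5): δ = 109.00°  ·
antipodal pairs: 4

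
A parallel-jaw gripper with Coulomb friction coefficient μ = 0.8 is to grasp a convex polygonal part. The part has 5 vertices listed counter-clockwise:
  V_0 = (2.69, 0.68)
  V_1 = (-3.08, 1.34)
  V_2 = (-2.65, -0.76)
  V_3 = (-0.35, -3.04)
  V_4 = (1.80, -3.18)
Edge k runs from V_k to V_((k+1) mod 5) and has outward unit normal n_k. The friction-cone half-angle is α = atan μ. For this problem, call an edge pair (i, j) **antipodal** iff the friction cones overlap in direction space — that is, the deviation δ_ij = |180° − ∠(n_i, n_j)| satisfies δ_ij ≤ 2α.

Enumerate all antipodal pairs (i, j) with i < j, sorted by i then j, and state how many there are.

α = atan 0.8 = 38.66°;  2α = 77.32°
n_0 = (+0.1136, +0.9935)
n_1 = (-0.9797, -0.2006)
n_2 = (-0.7040, -0.7102)
n_3 = (-0.0650, -0.9979)
n_4 = (+0.9744, -0.2247)
  (0,1): δ = 71.90°  ✓
  (0,2): δ = 38.22°  ✓
  (0,3): δ = 2.80°  ✓
  (0,4): δ = 83.54°  ·
  (1,2): δ = 146.32°  ·
  (1,3): δ = 105.30°  ·
  (1,4): δ = 24.56°  ✓
  (2,3): δ = 138.98°  ·
  (2,4): δ = 58.23°  ✓
  (3,4): δ = 99.26°  ·
antipodal pairs: 5

count = 5; pairs: (0,1), (0,2), (0,3), (1,4), (2,4)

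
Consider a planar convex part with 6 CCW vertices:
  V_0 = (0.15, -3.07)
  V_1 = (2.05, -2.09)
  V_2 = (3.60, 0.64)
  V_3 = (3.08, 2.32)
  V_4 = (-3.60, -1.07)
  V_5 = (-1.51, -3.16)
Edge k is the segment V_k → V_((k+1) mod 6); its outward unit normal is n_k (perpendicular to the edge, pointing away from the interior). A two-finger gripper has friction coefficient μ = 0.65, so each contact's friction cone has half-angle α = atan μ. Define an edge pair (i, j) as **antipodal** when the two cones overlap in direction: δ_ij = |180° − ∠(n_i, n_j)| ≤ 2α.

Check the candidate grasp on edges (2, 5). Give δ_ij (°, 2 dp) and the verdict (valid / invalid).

α = atan 0.65 = 33.02°;  2α = 66.05°
edge 2: e_2 = (-0.52, +1.68);  n_2 = (+0.9553, +0.2957)
edge 5: e_5 = (+1.66, +0.09);  n_5 = (+0.0541, -0.9985)
∠(n_2, n_5) = 104.10°
δ = |180° − 104.10°| = 75.90°
75.90° > 2α = 66.05°  →  invalid

δ = 75.90°, invalid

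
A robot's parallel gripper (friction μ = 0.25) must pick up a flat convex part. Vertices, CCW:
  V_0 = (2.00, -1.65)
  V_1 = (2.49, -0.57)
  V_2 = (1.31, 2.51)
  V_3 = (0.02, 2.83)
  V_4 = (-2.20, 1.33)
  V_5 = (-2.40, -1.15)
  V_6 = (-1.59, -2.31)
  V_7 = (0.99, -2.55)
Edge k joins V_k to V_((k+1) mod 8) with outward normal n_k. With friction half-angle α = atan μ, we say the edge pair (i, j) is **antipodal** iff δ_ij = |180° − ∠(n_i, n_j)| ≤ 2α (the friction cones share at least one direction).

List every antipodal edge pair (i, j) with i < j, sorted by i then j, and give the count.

count = 5; pairs: (0,4), (1,4), (1,5), (2,6), (3,7)

α = atan 0.25 = 14.04°;  2α = 28.07°
n_0 = (+0.9107, -0.4132)
n_1 = (+0.9338, +0.3578)
n_2 = (+0.2408, +0.9706)
n_3 = (-0.5599, +0.8286)
n_4 = (-0.9968, +0.0804)
n_5 = (-0.8199, -0.5725)
n_6 = (-0.0926, -0.9957)
n_7 = (+0.6653, -0.7466)
  (0,1): δ = 134.63°  ·
  (0,2): δ = 79.53°  ·
  (0,3): δ = 31.55°  ·
  (0,4): δ = 19.79°  ✓
  (0,5): δ = 59.33°  ·
  (0,6): δ = 109.09°  ·
  (0,7): δ = 156.11°  ·
  (1,2): δ = 124.89°  ·
  (1,3): δ = 76.92°  ·
  (1,4): δ = 25.57°  ✓
  (1,5): δ = 13.96°  ✓
  (1,6): δ = 63.72°  ·
  (1,7): δ = 110.74°  ·
  (2,3): δ = 132.02°  ·
  (2,4): δ = 80.68°  ·
  (2,5): δ = 41.14°  ·
  (2,6): δ = 8.62°  ✓
  (2,7): δ = 55.64°  ·
  (3,4): δ = 128.66°  ·
  (3,5): δ = 89.12°  ·
  (3,6): δ = 39.36°  ·
  (3,7): δ = 7.66°  ✓
  (4,5): δ = 140.46°  ·
  (4,6): δ = 90.70°  ·
  (4,7): δ = 43.69°  ·
  (5,6): δ = 130.24°  ·
  (5,7): δ = 83.22°  ·
  (6,7): δ = 132.98°  ·
antipodal pairs: 5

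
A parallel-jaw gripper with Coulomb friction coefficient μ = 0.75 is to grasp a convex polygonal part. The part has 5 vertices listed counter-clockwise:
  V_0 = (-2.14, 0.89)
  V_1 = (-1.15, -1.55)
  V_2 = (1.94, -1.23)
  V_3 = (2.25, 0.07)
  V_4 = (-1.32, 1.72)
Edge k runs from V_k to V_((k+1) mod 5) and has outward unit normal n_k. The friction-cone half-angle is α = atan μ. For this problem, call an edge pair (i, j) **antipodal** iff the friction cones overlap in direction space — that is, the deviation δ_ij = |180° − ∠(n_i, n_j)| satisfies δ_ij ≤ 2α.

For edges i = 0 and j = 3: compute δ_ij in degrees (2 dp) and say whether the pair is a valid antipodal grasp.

δ = 43.11°, valid

α = atan 0.75 = 36.87°;  2α = 73.74°
edge 0: e_0 = (+0.99, -2.44);  n_0 = (-0.9266, -0.3760)
edge 3: e_3 = (-3.57, +1.65);  n_3 = (+0.4195, +0.9077)
∠(n_0, n_3) = 136.89°
δ = |180° − 136.89°| = 43.11°
43.11° ≤ 2α = 73.74°  →  valid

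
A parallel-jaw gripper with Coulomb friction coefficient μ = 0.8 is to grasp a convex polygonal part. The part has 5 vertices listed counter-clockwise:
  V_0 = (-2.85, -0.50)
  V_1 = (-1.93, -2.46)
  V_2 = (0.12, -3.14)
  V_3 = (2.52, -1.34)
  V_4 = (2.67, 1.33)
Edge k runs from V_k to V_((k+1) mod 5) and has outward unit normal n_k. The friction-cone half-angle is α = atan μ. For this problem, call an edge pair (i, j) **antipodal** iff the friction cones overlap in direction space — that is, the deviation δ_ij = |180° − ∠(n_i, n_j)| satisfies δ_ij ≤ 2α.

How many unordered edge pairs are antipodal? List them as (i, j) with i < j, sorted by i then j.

count = 5; pairs: (0,3), (1,3), (1,4), (2,4), (3,4)

α = atan 0.8 = 38.66°;  2α = 77.32°
n_0 = (-0.9052, -0.4249)
n_1 = (-0.3148, -0.9491)
n_2 = (+0.6000, -0.8000)
n_3 = (+0.9984, -0.0561)
n_4 = (-0.3147, +0.9492)
  (0,1): δ = 133.50°  ·
  (0,2): δ = 78.27°  ·
  (0,3): δ = 28.36°  ✓
  (0,4): δ = 83.20°  ·
  (1,2): δ = 124.78°  ·
  (1,3): δ = 74.86°  ✓
  (1,4): δ = 36.69°  ✓
  (2,3): δ = 130.09°  ·
  (2,4): δ = 18.53°  ✓
  (3,4): δ = 68.44°  ✓
antipodal pairs: 5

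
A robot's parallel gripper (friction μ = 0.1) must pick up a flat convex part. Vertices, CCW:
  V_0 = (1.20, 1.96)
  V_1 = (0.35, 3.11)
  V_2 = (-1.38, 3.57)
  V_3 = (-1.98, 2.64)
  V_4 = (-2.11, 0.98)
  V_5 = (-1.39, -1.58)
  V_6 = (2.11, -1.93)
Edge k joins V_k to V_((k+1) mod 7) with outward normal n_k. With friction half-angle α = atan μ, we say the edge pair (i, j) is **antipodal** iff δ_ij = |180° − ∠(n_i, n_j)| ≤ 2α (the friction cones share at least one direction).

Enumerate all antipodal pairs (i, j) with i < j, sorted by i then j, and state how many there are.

α = atan 0.1 = 5.71°;  2α = 11.42°
n_0 = (+0.8042, +0.5944)
n_1 = (+0.2570, +0.9664)
n_2 = (-0.8403, +0.5421)
n_3 = (-0.9969, +0.0781)
n_4 = (-0.9627, -0.2707)
n_5 = (-0.0995, -0.9950)
n_6 = (+0.9737, +0.2278)
  (0,1): δ = 141.36°  ·
  (0,2): δ = 69.30°  ·
  (0,3): δ = 40.95°  ·
  (0,4): δ = 20.76°  ·
  (0,5): δ = 47.82°  ·
  (0,6): δ = 156.70°  ·
  (1,2): δ = 107.94°  ·
  (1,3): δ = 79.59°  ·
  (1,4): δ = 59.40°  ·
  (1,5): δ = 9.18°  ✓
  (1,6): δ = 118.06°  ·
  (2,3): δ = 151.65°  ·
  (2,4): δ = 131.46°  ·
  (2,5): δ = 62.88°  ·
  (2,6): δ = 46.00°  ·
  (3,4): δ = 159.81°  ·
  (3,5): δ = 91.23°  ·
  (3,6): δ = 17.64°  ·
  (4,5): δ = 111.42°  ·
  (4,6): δ = 2.54°  ✓
  (5,6): δ = 71.12°  ·
antipodal pairs: 2

count = 2; pairs: (1,5), (4,6)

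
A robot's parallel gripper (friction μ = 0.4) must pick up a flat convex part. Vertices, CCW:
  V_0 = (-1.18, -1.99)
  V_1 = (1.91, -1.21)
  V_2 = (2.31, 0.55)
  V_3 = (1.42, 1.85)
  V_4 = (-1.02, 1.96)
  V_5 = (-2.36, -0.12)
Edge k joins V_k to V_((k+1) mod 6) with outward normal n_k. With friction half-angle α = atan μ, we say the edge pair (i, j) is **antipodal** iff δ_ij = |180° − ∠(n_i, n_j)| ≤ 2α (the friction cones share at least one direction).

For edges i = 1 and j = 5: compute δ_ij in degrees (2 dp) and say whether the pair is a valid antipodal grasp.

δ = 45.06°, invalid

α = atan 0.4 = 21.80°;  2α = 43.60°
edge 1: e_1 = (+0.40, +1.76);  n_1 = (+0.9751, -0.2216)
edge 5: e_5 = (+1.18, -1.87);  n_5 = (-0.8457, -0.5337)
∠(n_1, n_5) = 134.94°
δ = |180° − 134.94°| = 45.06°
45.06° > 2α = 43.60°  →  invalid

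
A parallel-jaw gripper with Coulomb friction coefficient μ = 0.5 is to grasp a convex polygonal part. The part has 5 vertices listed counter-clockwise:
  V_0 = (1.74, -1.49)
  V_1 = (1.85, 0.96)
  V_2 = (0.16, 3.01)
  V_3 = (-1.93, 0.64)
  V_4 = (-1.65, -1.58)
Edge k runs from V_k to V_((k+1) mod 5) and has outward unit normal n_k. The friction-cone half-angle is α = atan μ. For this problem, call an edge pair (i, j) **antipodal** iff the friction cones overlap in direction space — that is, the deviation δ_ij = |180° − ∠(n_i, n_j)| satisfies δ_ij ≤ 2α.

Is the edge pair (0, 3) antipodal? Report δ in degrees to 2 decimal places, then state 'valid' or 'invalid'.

δ = 9.76°, valid

α = atan 0.5 = 26.57°;  2α = 53.13°
edge 0: e_0 = (+0.11, +2.45);  n_0 = (+0.9990, -0.0449)
edge 3: e_3 = (+0.28, -2.22);  n_3 = (-0.9921, -0.1251)
∠(n_0, n_3) = 170.24°
δ = |180° − 170.24°| = 9.76°
9.76° ≤ 2α = 53.13°  →  valid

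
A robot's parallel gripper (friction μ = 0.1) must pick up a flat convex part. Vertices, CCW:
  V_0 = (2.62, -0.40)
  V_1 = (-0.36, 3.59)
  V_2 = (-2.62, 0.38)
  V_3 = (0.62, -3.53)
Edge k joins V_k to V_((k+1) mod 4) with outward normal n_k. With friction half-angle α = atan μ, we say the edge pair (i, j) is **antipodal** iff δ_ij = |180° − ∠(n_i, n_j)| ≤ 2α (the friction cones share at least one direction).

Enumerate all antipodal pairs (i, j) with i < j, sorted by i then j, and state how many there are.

α = atan 0.1 = 5.71°;  2α = 11.42°
n_0 = (+0.8012, +0.5984)
n_1 = (-0.8177, +0.5757)
n_2 = (-0.7700, -0.6381)
n_3 = (+0.8427, -0.5384)
  (0,1): δ = 71.90°  ·
  (0,2): δ = 2.89°  ✓
  (0,3): δ = 110.67°  ·
  (1,2): δ = 105.21°  ·
  (1,3): δ = 2.57°  ✓
  (2,3): δ = 72.22°  ·
antipodal pairs: 2

count = 2; pairs: (0,2), (1,3)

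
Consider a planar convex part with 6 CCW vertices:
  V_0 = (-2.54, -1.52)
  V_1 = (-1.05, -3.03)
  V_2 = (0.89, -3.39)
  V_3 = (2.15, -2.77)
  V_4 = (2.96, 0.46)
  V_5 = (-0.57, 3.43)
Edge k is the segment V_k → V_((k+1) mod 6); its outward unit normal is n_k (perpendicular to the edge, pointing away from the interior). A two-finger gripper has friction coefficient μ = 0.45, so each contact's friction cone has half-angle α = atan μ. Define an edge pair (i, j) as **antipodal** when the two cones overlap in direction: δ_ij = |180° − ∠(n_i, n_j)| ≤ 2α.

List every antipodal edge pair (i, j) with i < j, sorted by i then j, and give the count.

α = atan 0.45 = 24.23°;  2α = 48.46°
n_0 = (-0.7118, -0.7024)
n_1 = (-0.1825, -0.9832)
n_2 = (+0.4415, -0.8973)
n_3 = (+0.9700, -0.2432)
n_4 = (+0.6438, +0.7652)
n_5 = (-0.9291, +0.3698)
  (0,1): δ = 145.13°  ·
  (0,2): δ = 108.42°  ·
  (0,3): δ = 58.70°  ·
  (0,4): δ = 5.31°  ✓
  (0,5): δ = 113.68°  ·
  (1,2): δ = 143.29°  ·
  (1,3): δ = 93.57°  ·
  (1,4): δ = 29.56°  ✓
  (1,5): δ = 78.81°  ·
  (2,3): δ = 130.28°  ·
  (2,4): δ = 66.28°  ·
  (2,5): δ = 42.10°  ✓
  (3,4): δ = 116.00°  ·
  (3,5): δ = 7.62°  ✓
  (4,5): δ = 71.63°  ·
antipodal pairs: 4

count = 4; pairs: (0,4), (1,4), (2,5), (3,5)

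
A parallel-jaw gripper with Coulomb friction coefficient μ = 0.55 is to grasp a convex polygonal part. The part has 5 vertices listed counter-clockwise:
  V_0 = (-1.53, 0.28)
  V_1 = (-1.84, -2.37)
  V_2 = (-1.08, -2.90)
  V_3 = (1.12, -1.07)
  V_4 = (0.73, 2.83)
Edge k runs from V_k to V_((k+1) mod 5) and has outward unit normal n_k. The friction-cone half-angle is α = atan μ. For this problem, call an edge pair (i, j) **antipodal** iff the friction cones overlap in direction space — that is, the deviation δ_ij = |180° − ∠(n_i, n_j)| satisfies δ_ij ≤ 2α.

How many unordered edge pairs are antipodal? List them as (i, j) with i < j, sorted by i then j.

α = atan 0.55 = 28.81°;  2α = 57.62°
n_0 = (-0.9932, +0.1162)
n_1 = (-0.5720, -0.8202)
n_2 = (+0.6395, -0.7688)
n_3 = (+0.9950, +0.0995)
n_4 = (-0.7484, +0.6633)
  (0,1): δ = 118.22°  ·
  (0,2): δ = 43.57°  ✓
  (0,3): δ = 12.38°  ✓
  (0,4): δ = 145.12°  ·
  (1,2): δ = 105.35°  ·
  (1,3): δ = 49.40°  ✓
  (1,4): δ = 83.34°  ·
  (2,3): δ = 124.04°  ·
  (2,4): δ = 8.70°  ✓
  (3,4): δ = 47.26°  ✓
antipodal pairs: 5

count = 5; pairs: (0,2), (0,3), (1,3), (2,4), (3,4)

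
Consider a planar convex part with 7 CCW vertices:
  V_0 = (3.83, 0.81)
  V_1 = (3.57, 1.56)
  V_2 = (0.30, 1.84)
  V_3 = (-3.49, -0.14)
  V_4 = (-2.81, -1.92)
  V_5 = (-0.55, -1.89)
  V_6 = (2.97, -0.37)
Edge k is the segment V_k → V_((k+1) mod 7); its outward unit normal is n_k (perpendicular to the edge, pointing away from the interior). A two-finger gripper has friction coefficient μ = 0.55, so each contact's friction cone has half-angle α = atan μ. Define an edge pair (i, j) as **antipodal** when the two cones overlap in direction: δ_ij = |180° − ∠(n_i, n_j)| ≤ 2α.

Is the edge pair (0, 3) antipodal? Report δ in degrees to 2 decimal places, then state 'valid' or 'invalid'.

α = atan 0.55 = 28.81°;  2α = 57.62°
edge 0: e_0 = (-0.26, +0.75);  n_0 = (+0.9448, +0.3275)
edge 3: e_3 = (+0.68, -1.78);  n_3 = (-0.9342, -0.3569)
∠(n_0, n_3) = 178.21°
δ = |180° − 178.21°| = 1.79°
1.79° ≤ 2α = 57.62°  →  valid

δ = 1.79°, valid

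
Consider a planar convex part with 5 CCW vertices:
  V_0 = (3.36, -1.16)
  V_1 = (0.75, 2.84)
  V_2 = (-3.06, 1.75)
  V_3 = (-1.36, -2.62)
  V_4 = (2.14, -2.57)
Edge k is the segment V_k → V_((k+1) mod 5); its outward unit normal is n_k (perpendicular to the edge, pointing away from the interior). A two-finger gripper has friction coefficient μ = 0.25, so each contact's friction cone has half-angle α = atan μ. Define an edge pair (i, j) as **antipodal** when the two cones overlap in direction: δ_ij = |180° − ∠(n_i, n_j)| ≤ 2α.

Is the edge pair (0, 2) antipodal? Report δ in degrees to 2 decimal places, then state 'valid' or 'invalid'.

δ = 11.87°, valid

α = atan 0.25 = 14.04°;  2α = 28.07°
edge 0: e_0 = (-2.61, +4.00);  n_0 = (+0.8375, +0.5465)
edge 2: e_2 = (+1.70, -4.37);  n_2 = (-0.9320, -0.3625)
∠(n_0, n_2) = 168.13°
δ = |180° − 168.13°| = 11.87°
11.87° ≤ 2α = 28.07°  →  valid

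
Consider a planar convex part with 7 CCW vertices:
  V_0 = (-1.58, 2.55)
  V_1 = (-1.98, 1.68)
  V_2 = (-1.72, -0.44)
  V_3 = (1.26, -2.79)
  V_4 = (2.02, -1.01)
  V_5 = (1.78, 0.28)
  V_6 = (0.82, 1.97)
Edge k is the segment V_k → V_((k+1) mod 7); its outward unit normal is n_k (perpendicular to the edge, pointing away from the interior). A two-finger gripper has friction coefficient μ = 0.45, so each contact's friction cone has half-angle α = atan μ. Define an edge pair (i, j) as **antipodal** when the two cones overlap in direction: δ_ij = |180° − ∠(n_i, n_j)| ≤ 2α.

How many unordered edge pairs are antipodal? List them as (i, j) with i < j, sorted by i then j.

count = 8; pairs: (0,3), (0,4), (1,3), (1,4), (1,5), (2,4), (2,5), (2,6)

α = atan 0.45 = 24.23°;  2α = 48.46°
n_0 = (-0.9086, +0.4177)
n_1 = (-0.9926, -0.1217)
n_2 = (-0.6192, -0.7852)
n_3 = (+0.9197, -0.3927)
n_4 = (+0.9831, +0.1829)
n_5 = (+0.8695, +0.4939)
n_6 = (+0.2349, +0.9720)
  (0,1): δ = 148.32°  ·
  (0,2): δ = 103.57°  ·
  (0,3): δ = 1.57°  ✓
  (0,4): δ = 35.23°  ✓
  (0,5): δ = 54.29°  ·
  (0,6): δ = 101.11°  ·
  (1,2): δ = 135.25°  ·
  (1,3): δ = 30.11°  ✓
  (1,4): δ = 3.55°  ✓
  (1,5): δ = 22.61°  ✓
  (1,6): δ = 69.42°  ·
  (2,3): δ = 74.86°  ·
  (2,4): δ = 41.20°  ✓
  (2,5): δ = 22.14°  ✓
  (2,6): δ = 24.67°  ✓
  (3,4): δ = 146.34°  ·
  (3,5): δ = 127.28°  ·
  (3,6): δ = 80.47°  ·
  (4,5): δ = 160.94°  ·
  (4,6): δ = 114.13°  ·
  (5,6): δ = 133.18°  ·
antipodal pairs: 8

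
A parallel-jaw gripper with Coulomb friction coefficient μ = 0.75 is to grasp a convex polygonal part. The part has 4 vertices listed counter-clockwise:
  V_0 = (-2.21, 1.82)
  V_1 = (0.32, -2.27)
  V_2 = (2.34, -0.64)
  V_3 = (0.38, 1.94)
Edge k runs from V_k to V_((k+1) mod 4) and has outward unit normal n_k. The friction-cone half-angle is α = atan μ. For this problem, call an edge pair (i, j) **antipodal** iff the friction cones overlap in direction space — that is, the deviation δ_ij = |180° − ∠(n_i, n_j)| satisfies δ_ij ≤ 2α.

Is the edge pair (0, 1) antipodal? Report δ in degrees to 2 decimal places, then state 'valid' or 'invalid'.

α = atan 0.75 = 36.87°;  2α = 73.74°
edge 0: e_0 = (+2.53, -4.09);  n_0 = (-0.8504, -0.5261)
edge 1: e_1 = (+2.02, +1.63);  n_1 = (+0.6280, -0.7782)
∠(n_0, n_1) = 97.16°
δ = |180° − 97.16°| = 82.84°
82.84° > 2α = 73.74°  →  invalid

δ = 82.84°, invalid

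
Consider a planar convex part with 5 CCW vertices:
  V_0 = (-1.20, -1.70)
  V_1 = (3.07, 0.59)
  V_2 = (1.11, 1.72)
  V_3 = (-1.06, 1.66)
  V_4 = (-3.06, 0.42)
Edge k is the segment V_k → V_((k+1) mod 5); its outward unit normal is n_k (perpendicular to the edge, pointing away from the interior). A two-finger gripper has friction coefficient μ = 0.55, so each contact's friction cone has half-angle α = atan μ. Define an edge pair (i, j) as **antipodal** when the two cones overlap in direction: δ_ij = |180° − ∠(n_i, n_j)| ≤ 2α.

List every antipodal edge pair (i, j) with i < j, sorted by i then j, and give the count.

α = atan 0.55 = 28.81°;  2α = 57.62°
n_0 = (+0.4726, -0.8813)
n_1 = (+0.4995, +0.8663)
n_2 = (-0.0276, +0.9996)
n_3 = (-0.5269, +0.8499)
n_4 = (-0.7517, -0.6595)
  (0,1): δ = 58.17°  ·
  (0,2): δ = 26.62°  ✓
  (0,3): δ = 3.59°  ✓
  (0,4): δ = 103.06°  ·
  (1,2): δ = 148.45°  ·
  (1,3): δ = 118.24°  ·
  (1,4): δ = 18.77°  ✓
  (2,3): δ = 149.78°  ·
  (2,4): δ = 50.32°  ✓
  (3,4): δ = 80.54°  ·
antipodal pairs: 4

count = 4; pairs: (0,2), (0,3), (1,4), (2,4)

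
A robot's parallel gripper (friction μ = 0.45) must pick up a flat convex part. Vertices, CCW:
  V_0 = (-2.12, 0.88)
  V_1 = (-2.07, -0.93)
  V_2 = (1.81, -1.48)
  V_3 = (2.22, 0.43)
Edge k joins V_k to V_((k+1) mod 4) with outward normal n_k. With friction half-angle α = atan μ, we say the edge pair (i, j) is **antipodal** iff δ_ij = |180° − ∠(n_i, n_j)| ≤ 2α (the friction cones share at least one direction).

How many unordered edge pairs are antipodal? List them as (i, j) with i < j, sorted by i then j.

α = atan 0.45 = 24.23°;  2α = 48.46°
n_0 = (-0.9996, -0.0276)
n_1 = (-0.1403, -0.9901)
n_2 = (+0.9777, -0.2099)
n_3 = (+0.1031, +0.9947)
  (0,1): δ = 99.65°  ·
  (0,2): δ = 13.70°  ✓
  (0,3): δ = 82.50°  ·
  (1,2): δ = 94.05°  ·
  (1,3): δ = 2.15°  ✓
  (2,3): δ = 83.80°  ·
antipodal pairs: 2

count = 2; pairs: (0,2), (1,3)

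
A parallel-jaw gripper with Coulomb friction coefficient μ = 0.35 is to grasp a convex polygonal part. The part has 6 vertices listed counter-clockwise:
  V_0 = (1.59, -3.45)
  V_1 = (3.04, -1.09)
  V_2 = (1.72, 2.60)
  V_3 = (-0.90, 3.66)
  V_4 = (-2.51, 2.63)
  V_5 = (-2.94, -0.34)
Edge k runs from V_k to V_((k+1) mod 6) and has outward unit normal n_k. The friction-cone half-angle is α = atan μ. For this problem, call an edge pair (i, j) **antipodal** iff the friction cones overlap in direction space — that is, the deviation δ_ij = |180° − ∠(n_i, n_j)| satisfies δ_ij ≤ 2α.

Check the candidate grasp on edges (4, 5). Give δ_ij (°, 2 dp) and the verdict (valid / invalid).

δ = 116.23°, invalid

α = atan 0.35 = 19.29°;  2α = 38.58°
edge 4: e_4 = (-0.43, -2.97);  n_4 = (-0.9897, +0.1433)
edge 5: e_5 = (+4.53, -3.11);  n_5 = (-0.5660, -0.8244)
∠(n_4, n_5) = 63.77°
δ = |180° − 63.77°| = 116.23°
116.23° > 2α = 38.58°  →  invalid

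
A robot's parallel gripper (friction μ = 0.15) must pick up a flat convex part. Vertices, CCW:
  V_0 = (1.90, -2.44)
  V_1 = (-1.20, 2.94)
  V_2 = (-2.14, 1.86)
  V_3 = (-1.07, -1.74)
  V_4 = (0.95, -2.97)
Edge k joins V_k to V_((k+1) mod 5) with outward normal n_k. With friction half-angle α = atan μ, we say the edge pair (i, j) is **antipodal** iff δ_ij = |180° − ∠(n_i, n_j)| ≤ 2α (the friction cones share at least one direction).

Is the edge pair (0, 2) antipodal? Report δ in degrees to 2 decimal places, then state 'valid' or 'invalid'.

δ = 13.40°, valid

α = atan 0.15 = 8.53°;  2α = 17.06°
edge 0: e_0 = (-3.10, +5.38);  n_0 = (+0.8665, +0.4993)
edge 2: e_2 = (+1.07, -3.60);  n_2 = (-0.9586, -0.2849)
∠(n_0, n_2) = 166.60°
δ = |180° − 166.60°| = 13.40°
13.40° ≤ 2α = 17.06°  →  valid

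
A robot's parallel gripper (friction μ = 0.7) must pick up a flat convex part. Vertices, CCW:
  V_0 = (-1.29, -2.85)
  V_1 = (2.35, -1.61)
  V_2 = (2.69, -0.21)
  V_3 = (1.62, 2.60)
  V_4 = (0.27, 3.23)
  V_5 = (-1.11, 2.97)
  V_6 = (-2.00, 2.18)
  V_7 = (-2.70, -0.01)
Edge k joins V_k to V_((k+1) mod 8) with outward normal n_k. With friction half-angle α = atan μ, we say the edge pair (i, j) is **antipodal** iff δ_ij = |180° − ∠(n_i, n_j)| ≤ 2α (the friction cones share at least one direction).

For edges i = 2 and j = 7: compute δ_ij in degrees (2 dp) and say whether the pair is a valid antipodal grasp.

α = atan 0.7 = 34.99°;  2α = 69.98°
edge 2: e_2 = (-1.07, +2.81);  n_2 = (+0.9345, +0.3559)
edge 7: e_7 = (+1.41, -2.84);  n_7 = (-0.8957, -0.4447)
∠(n_2, n_7) = 174.44°
δ = |180° − 174.44°| = 5.56°
5.56° ≤ 2α = 69.98°  →  valid

δ = 5.56°, valid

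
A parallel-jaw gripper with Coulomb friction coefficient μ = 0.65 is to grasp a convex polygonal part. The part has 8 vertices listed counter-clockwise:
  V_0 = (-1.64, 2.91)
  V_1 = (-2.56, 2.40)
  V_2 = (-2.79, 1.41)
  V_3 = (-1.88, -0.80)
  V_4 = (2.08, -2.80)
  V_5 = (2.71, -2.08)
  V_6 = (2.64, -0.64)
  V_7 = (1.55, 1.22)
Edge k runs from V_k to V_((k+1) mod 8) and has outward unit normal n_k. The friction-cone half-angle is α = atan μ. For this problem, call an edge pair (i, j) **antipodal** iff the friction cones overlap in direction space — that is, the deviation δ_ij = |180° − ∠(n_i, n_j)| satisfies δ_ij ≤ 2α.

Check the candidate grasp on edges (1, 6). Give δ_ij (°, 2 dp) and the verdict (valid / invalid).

δ = 43.45°, valid

α = atan 0.65 = 33.02°;  2α = 66.05°
edge 1: e_1 = (-0.23, -0.99);  n_1 = (-0.9741, +0.2263)
edge 6: e_6 = (-1.09, +1.86);  n_6 = (+0.8628, +0.5056)
∠(n_1, n_6) = 136.55°
δ = |180° − 136.55°| = 43.45°
43.45° ≤ 2α = 66.05°  →  valid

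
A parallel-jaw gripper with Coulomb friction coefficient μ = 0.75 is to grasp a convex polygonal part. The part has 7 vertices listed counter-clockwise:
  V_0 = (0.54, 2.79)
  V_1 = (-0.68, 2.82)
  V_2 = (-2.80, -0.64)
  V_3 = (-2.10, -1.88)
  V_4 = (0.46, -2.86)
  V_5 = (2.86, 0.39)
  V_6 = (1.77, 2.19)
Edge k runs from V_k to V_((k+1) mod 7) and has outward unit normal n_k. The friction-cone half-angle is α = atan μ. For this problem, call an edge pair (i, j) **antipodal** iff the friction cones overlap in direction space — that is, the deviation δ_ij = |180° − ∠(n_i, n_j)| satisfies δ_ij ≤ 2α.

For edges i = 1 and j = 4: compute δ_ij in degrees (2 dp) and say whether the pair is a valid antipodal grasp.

α = atan 0.75 = 36.87°;  2α = 73.74°
edge 1: e_1 = (-2.12, -3.46);  n_1 = (-0.8527, +0.5224)
edge 4: e_4 = (+2.40, +3.25);  n_4 = (+0.8044, -0.5940)
∠(n_1, n_4) = 175.05°
δ = |180° − 175.05°| = 4.95°
4.95° ≤ 2α = 73.74°  →  valid

δ = 4.95°, valid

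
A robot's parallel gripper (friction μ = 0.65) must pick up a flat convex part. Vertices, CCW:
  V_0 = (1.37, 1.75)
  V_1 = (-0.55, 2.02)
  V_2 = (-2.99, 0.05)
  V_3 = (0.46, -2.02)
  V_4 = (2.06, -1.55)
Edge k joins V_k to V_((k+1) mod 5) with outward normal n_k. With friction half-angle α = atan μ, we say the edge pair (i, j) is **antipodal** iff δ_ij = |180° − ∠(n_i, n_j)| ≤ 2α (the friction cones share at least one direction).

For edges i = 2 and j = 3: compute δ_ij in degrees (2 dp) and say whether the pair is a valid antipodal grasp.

δ = 132.67°, invalid

α = atan 0.65 = 33.02°;  2α = 66.05°
edge 2: e_2 = (+3.45, -2.07);  n_2 = (-0.5145, -0.8575)
edge 3: e_3 = (+1.60, +0.47);  n_3 = (+0.2818, -0.9595)
∠(n_2, n_3) = 47.33°
δ = |180° − 47.33°| = 132.67°
132.67° > 2α = 66.05°  →  invalid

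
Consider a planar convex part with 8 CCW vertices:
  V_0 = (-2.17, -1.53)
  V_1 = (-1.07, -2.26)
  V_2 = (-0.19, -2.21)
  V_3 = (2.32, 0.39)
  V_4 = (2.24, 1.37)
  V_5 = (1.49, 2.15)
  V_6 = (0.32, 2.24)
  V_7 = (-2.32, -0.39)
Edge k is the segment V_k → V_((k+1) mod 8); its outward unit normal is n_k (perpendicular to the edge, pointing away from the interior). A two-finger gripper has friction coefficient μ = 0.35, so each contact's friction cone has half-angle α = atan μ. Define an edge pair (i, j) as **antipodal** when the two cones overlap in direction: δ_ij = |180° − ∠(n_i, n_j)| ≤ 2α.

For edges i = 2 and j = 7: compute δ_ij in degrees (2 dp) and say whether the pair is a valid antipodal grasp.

δ = 51.49°, invalid

α = atan 0.35 = 19.29°;  2α = 38.58°
edge 2: e_2 = (+2.51, +2.60);  n_2 = (+0.7194, -0.6945)
edge 7: e_7 = (+0.15, -1.14);  n_7 = (-0.9915, -0.1305)
∠(n_2, n_7) = 128.51°
δ = |180° − 128.51°| = 51.49°
51.49° > 2α = 38.58°  →  invalid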